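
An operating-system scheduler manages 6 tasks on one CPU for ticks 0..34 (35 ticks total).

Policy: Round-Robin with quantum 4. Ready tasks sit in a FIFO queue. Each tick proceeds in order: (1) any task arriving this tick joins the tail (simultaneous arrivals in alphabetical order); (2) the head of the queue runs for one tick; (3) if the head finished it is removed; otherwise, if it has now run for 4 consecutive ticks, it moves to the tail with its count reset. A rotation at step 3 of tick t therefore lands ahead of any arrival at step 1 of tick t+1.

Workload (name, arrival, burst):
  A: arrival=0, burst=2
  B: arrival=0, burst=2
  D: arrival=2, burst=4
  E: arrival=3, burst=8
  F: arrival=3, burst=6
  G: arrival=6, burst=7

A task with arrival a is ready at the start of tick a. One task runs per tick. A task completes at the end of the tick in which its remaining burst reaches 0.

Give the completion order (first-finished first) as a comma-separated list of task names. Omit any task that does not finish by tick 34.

completion order = A, B, D, E, F, G

t=0: queue=[A,B] q_used=0 → run A
t=1: queue=[A,B] q_used=1 → run A
t=2: queue=[B,D] q_used=0 → run B
t=3: queue=[B,D,E,F] q_used=1 → run B
t=4: queue=[D,E,F] q_used=0 → run D
t=5: queue=[D,E,F] q_used=1 → run D
t=6: queue=[D,E,F,G] q_used=2 → run D
t=7: queue=[D,E,F,G] q_used=3 → run D
t=8: queue=[E,F,G] q_used=0 → run E
t=9: queue=[E,F,G] q_used=1 → run E
t=10: queue=[E,F,G] q_used=2 → run E
t=11: queue=[E,F,G] q_used=3 → run E
t=12: queue=[F,G,E] q_used=0 → run F
t=13: queue=[F,G,E] q_used=1 → run F
t=14: queue=[F,G,E] q_used=2 → run F
t=15: queue=[F,G,E] q_used=3 → run F
t=16: queue=[G,E,F] q_used=0 → run G
t=17: queue=[G,E,F] q_used=1 → run G
t=18: queue=[G,E,F] q_used=2 → run G
t=19: queue=[G,E,F] q_used=3 → run G
t=20: queue=[E,F,G] q_used=0 → run E
t=21: queue=[E,F,G] q_used=1 → run E
t=22: queue=[E,F,G] q_used=2 → run E
t=23: queue=[E,F,G] q_used=3 → run E
t=24: queue=[F,G] q_used=0 → run F
t=25: queue=[F,G] q_used=1 → run F
t=26: queue=[G] q_used=0 → run G
t=27: queue=[G] q_used=1 → run G
t=28: queue=[G] q_used=2 → run G
t=29: (idle)
t=30: (idle)
t=31: (idle)
t=32: (idle)
t=33: (idle)
t=34: (idle)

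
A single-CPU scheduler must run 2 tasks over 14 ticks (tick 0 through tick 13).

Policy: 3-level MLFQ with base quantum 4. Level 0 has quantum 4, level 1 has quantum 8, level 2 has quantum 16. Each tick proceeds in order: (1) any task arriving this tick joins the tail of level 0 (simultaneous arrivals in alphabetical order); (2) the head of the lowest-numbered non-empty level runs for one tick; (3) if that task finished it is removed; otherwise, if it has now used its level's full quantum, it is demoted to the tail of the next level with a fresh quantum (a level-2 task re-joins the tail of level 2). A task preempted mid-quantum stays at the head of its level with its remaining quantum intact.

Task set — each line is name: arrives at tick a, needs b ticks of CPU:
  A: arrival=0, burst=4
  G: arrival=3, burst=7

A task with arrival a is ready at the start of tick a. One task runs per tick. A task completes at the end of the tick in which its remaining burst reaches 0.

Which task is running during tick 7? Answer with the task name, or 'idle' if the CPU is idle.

t=0: L0/L1/L2 = A/-/- → run A
t=1: L0/L1/L2 = A/-/- → run A
t=2: L0/L1/L2 = A/-/- → run A
t=3: L0/L1/L2 = AG/-/- → run A
t=4: L0/L1/L2 = G/-/- → run G
t=5: L0/L1/L2 = G/-/- → run G
t=6: L0/L1/L2 = G/-/- → run G
t=7: L0/L1/L2 = G/-/- → run G
t=8: L0/L1/L2 = -/G/- → run G
t=9: L0/L1/L2 = -/G/- → run G
t=10: L0/L1/L2 = -/G/- → run G
t=11: (idle)
t=12: (idle)
t=13: (idle)

running at tick 7 = G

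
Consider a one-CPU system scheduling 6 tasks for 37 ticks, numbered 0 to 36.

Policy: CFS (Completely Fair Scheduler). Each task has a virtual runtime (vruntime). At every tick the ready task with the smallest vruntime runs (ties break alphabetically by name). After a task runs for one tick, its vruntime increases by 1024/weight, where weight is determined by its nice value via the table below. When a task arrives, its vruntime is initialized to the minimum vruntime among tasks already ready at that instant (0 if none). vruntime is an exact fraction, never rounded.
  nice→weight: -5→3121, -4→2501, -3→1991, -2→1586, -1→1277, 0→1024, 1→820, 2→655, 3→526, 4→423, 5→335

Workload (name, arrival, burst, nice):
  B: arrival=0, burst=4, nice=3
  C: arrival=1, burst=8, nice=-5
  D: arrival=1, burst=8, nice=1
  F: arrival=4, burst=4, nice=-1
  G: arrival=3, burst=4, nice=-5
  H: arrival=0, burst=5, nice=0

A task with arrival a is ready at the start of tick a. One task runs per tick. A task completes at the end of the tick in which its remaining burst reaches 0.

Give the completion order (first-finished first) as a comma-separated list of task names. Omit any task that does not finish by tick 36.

t=0: vr[B=0 H=0] → run B
t=1: vr[B=512/263 C=0 D=0 H=0] → run C
t=2: vr[B=512/263 C=1024/3121 D=0 H=0] → run D
t=3: vr[B=512/263 C=1024/3121 D=256/205 G=0 H=0] → run G
t=4: vr[B=512/263 C=1024/3121 D=256/205 F=0 G=1024/3121 H=0] → run F
t=5: vr[B=512/263 C=1024/3121 D=256/205 F=1024/1277 G=1024/3121 H=0] → run H
t=6: vr[B=512/263 C=1024/3121 D=256/205 F=1024/1277 G=1024/3121 H=1] → run C
t=7: vr[B=512/263 C=2048/3121 D=256/205 F=1024/1277 G=1024/3121 H=1] → run G
t=8: vr[B=512/263 C=2048/3121 D=256/205 F=1024/1277 G=2048/3121 H=1] → run C
t=9: vr[B=512/263 C=3072/3121 D=256/205 F=1024/1277 G=2048/3121 H=1] → run G
t=10: vr[B=512/263 C=3072/3121 D=256/205 F=1024/1277 G=3072/3121 H=1] → run F
t=11: vr[B=512/263 C=3072/3121 D=256/205 F=2048/1277 G=3072/3121 H=1] → run C
t=12: vr[B=512/263 C=4096/3121 D=256/205 F=2048/1277 G=3072/3121 H=1] → run G
t=13: vr[B=512/263 C=4096/3121 D=256/205 F=2048/1277 H=1] → run H
t=14: vr[B=512/263 C=4096/3121 D=256/205 F=2048/1277 H=2] → run D
t=15: vr[B=512/263 C=4096/3121 D=512/205 F=2048/1277 H=2] → run C
t=16: vr[B=512/263 C=5120/3121 D=512/205 F=2048/1277 H=2] → run F
t=17: vr[B=512/263 C=5120/3121 D=512/205 F=3072/1277 H=2] → run C
t=18: vr[B=512/263 C=6144/3121 D=512/205 F=3072/1277 H=2] → run B
t=19: vr[B=1024/263 C=6144/3121 D=512/205 F=3072/1277 H=2] → run C
t=20: vr[B=1024/263 C=7168/3121 D=512/205 F=3072/1277 H=2] → run H
t=21: vr[B=1024/263 C=7168/3121 D=512/205 F=3072/1277 H=3] → run C
t=22: vr[B=1024/263 D=512/205 F=3072/1277 H=3] → run F
t=23: vr[B=1024/263 D=512/205 H=3] → run D
t=24: vr[B=1024/263 D=768/205 H=3] → run H
t=25: vr[B=1024/263 D=768/205 H=4] → run D
t=26: vr[B=1024/263 D=1024/205 H=4] → run B
t=27: vr[B=1536/263 D=1024/205 H=4] → run H
t=28: vr[B=1536/263 D=1024/205] → run D
t=29: vr[B=1536/263 D=256/41] → run B
t=30: vr[D=256/41] → run D
t=31: vr[D=1536/205] → run D
t=32: vr[D=1792/205] → run D
t=33: (idle)
t=34: (idle)
t=35: (idle)
t=36: (idle)

completion order = G, C, F, H, B, D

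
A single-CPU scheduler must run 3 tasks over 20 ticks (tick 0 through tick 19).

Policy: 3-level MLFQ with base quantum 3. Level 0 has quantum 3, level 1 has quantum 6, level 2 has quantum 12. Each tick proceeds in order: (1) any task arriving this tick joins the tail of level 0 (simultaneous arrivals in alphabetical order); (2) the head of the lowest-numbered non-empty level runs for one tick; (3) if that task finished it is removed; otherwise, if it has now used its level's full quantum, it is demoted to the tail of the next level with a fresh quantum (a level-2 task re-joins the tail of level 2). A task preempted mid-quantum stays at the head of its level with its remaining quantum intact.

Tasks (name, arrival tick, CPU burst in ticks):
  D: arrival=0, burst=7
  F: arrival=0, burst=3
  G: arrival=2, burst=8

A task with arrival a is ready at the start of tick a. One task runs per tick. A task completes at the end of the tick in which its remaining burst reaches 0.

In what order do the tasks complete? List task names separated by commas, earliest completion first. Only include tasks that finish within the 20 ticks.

t=0: L0/L1/L2 = DF/-/- → run D
t=1: L0/L1/L2 = DF/-/- → run D
t=2: L0/L1/L2 = DFG/-/- → run D
t=3: L0/L1/L2 = FG/D/- → run F
t=4: L0/L1/L2 = FG/D/- → run F
t=5: L0/L1/L2 = FG/D/- → run F
t=6: L0/L1/L2 = G/D/- → run G
t=7: L0/L1/L2 = G/D/- → run G
t=8: L0/L1/L2 = G/D/- → run G
t=9: L0/L1/L2 = -/DG/- → run D
t=10: L0/L1/L2 = -/DG/- → run D
t=11: L0/L1/L2 = -/DG/- → run D
t=12: L0/L1/L2 = -/DG/- → run D
t=13: L0/L1/L2 = -/G/- → run G
t=14: L0/L1/L2 = -/G/- → run G
t=15: L0/L1/L2 = -/G/- → run G
t=16: L0/L1/L2 = -/G/- → run G
t=17: L0/L1/L2 = -/G/- → run G
t=18: (idle)
t=19: (idle)

completion order = F, D, G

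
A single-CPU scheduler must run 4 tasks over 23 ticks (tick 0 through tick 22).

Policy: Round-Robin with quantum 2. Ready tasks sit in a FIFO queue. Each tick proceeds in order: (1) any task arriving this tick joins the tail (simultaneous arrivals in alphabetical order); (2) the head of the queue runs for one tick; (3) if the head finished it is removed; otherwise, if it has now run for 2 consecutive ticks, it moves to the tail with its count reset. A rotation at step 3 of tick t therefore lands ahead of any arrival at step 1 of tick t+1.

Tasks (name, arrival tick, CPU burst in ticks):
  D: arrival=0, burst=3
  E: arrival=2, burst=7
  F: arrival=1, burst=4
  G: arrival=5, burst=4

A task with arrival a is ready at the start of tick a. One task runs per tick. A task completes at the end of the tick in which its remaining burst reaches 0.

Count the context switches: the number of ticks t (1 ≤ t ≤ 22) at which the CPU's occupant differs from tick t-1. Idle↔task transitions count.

t=0: queue=[D] q_used=0 → run D
t=1: queue=[D,F] q_used=1 → run D
t=2: queue=[F,D,E] q_used=0 → run F
t=3: queue=[F,D,E] q_used=1 → run F
t=4: queue=[D,E,F] q_used=0 → run D
t=5: queue=[E,F,G] q_used=0 → run E
t=6: queue=[E,F,G] q_used=1 → run E
t=7: queue=[F,G,E] q_used=0 → run F
t=8: queue=[F,G,E] q_used=1 → run F
t=9: queue=[G,E] q_used=0 → run G
t=10: queue=[G,E] q_used=1 → run G
t=11: queue=[E,G] q_used=0 → run E
t=12: queue=[E,G] q_used=1 → run E
t=13: queue=[G,E] q_used=0 → run G
t=14: queue=[G,E] q_used=1 → run G
t=15: queue=[E] q_used=0 → run E
t=16: queue=[E] q_used=1 → run E
t=17: queue=[E] q_used=0 → run E
t=18: (idle)
t=19: (idle)
t=20: (idle)
t=21: (idle)
t=22: (idle)

context switches = 9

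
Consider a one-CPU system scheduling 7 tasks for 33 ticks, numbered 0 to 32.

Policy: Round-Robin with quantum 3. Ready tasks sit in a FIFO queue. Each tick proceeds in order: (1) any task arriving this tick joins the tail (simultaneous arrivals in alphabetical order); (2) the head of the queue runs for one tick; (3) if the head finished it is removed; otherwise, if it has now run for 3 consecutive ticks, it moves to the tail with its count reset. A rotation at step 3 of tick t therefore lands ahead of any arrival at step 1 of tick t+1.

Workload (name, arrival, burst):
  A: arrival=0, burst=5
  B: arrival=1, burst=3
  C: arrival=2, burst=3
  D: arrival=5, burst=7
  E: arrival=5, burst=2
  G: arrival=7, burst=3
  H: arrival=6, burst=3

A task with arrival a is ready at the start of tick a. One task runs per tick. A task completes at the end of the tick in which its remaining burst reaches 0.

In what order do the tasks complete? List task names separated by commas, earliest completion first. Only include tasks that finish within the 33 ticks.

completion order = B, C, A, E, H, G, D

t=0: queue=[A] q_used=0 → run A
t=1: queue=[A,B] q_used=1 → run A
t=2: queue=[A,B,C] q_used=2 → run A
t=3: queue=[B,C,A] q_used=0 → run B
t=4: queue=[B,C,A] q_used=1 → run B
t=5: queue=[B,C,A,D,E] q_used=2 → run B
t=6: queue=[C,A,D,E,H] q_used=0 → run C
t=7: queue=[C,A,D,E,H,G] q_used=1 → run C
t=8: queue=[C,A,D,E,H,G] q_used=2 → run C
t=9: queue=[A,D,E,H,G] q_used=0 → run A
t=10: queue=[A,D,E,H,G] q_used=1 → run A
t=11: queue=[D,E,H,G] q_used=0 → run D
t=12: queue=[D,E,H,G] q_used=1 → run D
t=13: queue=[D,E,H,G] q_used=2 → run D
t=14: queue=[E,H,G,D] q_used=0 → run E
t=15: queue=[E,H,G,D] q_used=1 → run E
t=16: queue=[H,G,D] q_used=0 → run H
t=17: queue=[H,G,D] q_used=1 → run H
t=18: queue=[H,G,D] q_used=2 → run H
t=19: queue=[G,D] q_used=0 → run G
t=20: queue=[G,D] q_used=1 → run G
t=21: queue=[G,D] q_used=2 → run G
t=22: queue=[D] q_used=0 → run D
t=23: queue=[D] q_used=1 → run D
t=24: queue=[D] q_used=2 → run D
t=25: queue=[D] q_used=0 → run D
t=26: (idle)
t=27: (idle)
t=28: (idle)
t=29: (idle)
t=30: (idle)
t=31: (idle)
t=32: (idle)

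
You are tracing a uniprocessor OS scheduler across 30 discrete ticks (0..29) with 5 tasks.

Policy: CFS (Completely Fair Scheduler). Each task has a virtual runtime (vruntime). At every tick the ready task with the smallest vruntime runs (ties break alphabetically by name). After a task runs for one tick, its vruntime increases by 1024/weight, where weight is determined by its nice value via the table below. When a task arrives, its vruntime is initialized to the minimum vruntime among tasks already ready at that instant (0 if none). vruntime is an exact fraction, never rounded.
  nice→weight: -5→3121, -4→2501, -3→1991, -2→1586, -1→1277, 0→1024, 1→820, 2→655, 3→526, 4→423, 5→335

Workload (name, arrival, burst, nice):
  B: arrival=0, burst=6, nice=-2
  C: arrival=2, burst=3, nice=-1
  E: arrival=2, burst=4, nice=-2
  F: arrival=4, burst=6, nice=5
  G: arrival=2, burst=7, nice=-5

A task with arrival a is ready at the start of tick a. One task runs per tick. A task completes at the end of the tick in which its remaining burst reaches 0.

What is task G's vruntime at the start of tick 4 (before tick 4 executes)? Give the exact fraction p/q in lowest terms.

vruntime(G, start of tick 4) = 1024/793

t=0: vr[B=0] → run B
t=1: vr[B=512/793] → run B
t=2: vr[B=1024/793 C=1024/793 E=1024/793 G=1024/793] → run B
t=3: vr[B=1536/793 C=1024/793 E=1024/793 G=1024/793] → run C
t=4: vr[B=1536/793 C=2119680/1012661 E=1024/793 F=1024/793 G=1024/793] → run E
t=5: vr[B=1536/793 C=2119680/1012661 E=1536/793 F=1024/793 G=1024/793] → run F
t=6: vr[B=1536/793 C=2119680/1012661 E=1536/793 F=1155072/265655 G=1024/793] → run G
t=7: vr[B=1536/793 C=2119680/1012661 E=1536/793 F=1155072/265655 G=4007936/2474953] → run G
t=8: vr[B=1536/793 C=2119680/1012661 E=1536/793 F=1155072/265655 G=4819968/2474953] → run B
t=9: vr[B=2048/793 C=2119680/1012661 E=1536/793 F=1155072/265655 G=4819968/2474953] → run E
t=10: vr[B=2048/793 C=2119680/1012661 E=2048/793 F=1155072/265655 G=4819968/2474953] → run G
t=11: vr[B=2048/793 C=2119680/1012661 E=2048/793 F=1155072/265655 G=5632000/2474953] → run C
t=12: vr[B=2048/793 C=2931712/1012661 E=2048/793 F=1155072/265655 G=5632000/2474953] → run G
t=13: vr[B=2048/793 C=2931712/1012661 E=2048/793 F=1155072/265655 G=6444032/2474953] → run B
t=14: vr[B=2560/793 C=2931712/1012661 E=2048/793 F=1155072/265655 G=6444032/2474953] → run E
t=15: vr[B=2560/793 C=2931712/1012661 E=2560/793 F=1155072/265655 G=6444032/2474953] → run G
t=16: vr[B=2560/793 C=2931712/1012661 E=2560/793 F=1155072/265655 G=7256064/2474953] → run C
t=17: vr[B=2560/793 E=2560/793 F=1155072/265655 G=7256064/2474953] → run G
t=18: vr[B=2560/793 E=2560/793 F=1155072/265655 G=8068096/2474953] → run B
t=19: vr[E=2560/793 F=1155072/265655 G=8068096/2474953] → run E
t=20: vr[F=1155072/265655 G=8068096/2474953] → run G
t=21: vr[F=1155072/265655] → run F
t=22: vr[F=1967104/265655] → run F
t=23: vr[F=2779136/265655] → run F
t=24: vr[F=3591168/265655] → run F
t=25: vr[F=880640/53131] → run F
t=26: (idle)
t=27: (idle)
t=28: (idle)
t=29: (idle)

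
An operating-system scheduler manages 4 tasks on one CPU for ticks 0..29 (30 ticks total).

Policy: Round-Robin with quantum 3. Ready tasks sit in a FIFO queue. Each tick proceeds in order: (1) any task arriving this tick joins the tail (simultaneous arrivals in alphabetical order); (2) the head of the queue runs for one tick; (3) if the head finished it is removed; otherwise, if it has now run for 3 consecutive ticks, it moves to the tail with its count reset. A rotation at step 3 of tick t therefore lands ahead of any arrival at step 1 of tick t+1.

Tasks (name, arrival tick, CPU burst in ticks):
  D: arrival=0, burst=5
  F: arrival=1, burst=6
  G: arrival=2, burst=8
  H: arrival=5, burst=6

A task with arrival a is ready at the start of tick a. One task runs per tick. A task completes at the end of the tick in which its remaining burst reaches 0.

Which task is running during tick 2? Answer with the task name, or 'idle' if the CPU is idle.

t=0: queue=[D] q_used=0 → run D
t=1: queue=[D,F] q_used=1 → run D
t=2: queue=[D,F,G] q_used=2 → run D
t=3: queue=[F,G,D] q_used=0 → run F
t=4: queue=[F,G,D] q_used=1 → run F
t=5: queue=[F,G,D,H] q_used=2 → run F
t=6: queue=[G,D,H,F] q_used=0 → run G
t=7: queue=[G,D,H,F] q_used=1 → run G
t=8: queue=[G,D,H,F] q_used=2 → run G
t=9: queue=[D,H,F,G] q_used=0 → run D
t=10: queue=[D,H,F,G] q_used=1 → run D
t=11: queue=[H,F,G] q_used=0 → run H
t=12: queue=[H,F,G] q_used=1 → run H
t=13: queue=[H,F,G] q_used=2 → run H
t=14: queue=[F,G,H] q_used=0 → run F
t=15: queue=[F,G,H] q_used=1 → run F
t=16: queue=[F,G,H] q_used=2 → run F
t=17: queue=[G,H] q_used=0 → run G
t=18: queue=[G,H] q_used=1 → run G
t=19: queue=[G,H] q_used=2 → run G
t=20: queue=[H,G] q_used=0 → run H
t=21: queue=[H,G] q_used=1 → run H
t=22: queue=[H,G] q_used=2 → run H
t=23: queue=[G] q_used=0 → run G
t=24: queue=[G] q_used=1 → run G
t=25: (idle)
t=26: (idle)
t=27: (idle)
t=28: (idle)
t=29: (idle)

running at tick 2 = D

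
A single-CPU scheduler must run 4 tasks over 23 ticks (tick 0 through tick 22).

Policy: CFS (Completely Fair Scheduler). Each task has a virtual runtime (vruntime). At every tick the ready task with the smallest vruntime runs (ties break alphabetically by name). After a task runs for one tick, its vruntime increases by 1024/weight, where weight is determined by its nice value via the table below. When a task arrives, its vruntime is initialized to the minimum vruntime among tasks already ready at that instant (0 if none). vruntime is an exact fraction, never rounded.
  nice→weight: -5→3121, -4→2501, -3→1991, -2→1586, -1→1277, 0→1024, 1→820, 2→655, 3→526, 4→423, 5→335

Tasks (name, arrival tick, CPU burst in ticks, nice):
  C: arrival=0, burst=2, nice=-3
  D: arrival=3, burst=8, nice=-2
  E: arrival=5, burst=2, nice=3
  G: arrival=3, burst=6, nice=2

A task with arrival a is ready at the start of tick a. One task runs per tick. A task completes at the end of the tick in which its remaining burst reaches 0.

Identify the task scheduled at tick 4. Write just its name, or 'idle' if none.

running at tick 4 = G

t=0: vr[C=0] → run C
t=1: vr[C=1024/1991] → run C
t=2: (idle)
t=3: vr[D=0 G=0] → run D
t=4: vr[D=512/793 G=0] → run G
t=5: vr[D=512/793 E=512/793 G=1024/655] → run D
t=6: vr[D=1024/793 E=512/793 G=1024/655] → run E
t=7: vr[D=1024/793 E=540672/208559 G=1024/655] → run D
t=8: vr[D=1536/793 E=540672/208559 G=1024/655] → run G
t=9: vr[D=1536/793 E=540672/208559 G=2048/655] → run D
t=10: vr[D=2048/793 E=540672/208559 G=2048/655] → run D
t=11: vr[D=2560/793 E=540672/208559 G=2048/655] → run E
t=12: vr[D=2560/793 G=2048/655] → run G
t=13: vr[D=2560/793 G=3072/655] → run D
t=14: vr[D=3072/793 G=3072/655] → run D
t=15: vr[D=3584/793 G=3072/655] → run D
t=16: vr[G=3072/655] → run G
t=17: vr[G=4096/655] → run G
t=18: vr[G=1024/131] → run G
t=19: (idle)
t=20: (idle)
t=21: (idle)
t=22: (idle)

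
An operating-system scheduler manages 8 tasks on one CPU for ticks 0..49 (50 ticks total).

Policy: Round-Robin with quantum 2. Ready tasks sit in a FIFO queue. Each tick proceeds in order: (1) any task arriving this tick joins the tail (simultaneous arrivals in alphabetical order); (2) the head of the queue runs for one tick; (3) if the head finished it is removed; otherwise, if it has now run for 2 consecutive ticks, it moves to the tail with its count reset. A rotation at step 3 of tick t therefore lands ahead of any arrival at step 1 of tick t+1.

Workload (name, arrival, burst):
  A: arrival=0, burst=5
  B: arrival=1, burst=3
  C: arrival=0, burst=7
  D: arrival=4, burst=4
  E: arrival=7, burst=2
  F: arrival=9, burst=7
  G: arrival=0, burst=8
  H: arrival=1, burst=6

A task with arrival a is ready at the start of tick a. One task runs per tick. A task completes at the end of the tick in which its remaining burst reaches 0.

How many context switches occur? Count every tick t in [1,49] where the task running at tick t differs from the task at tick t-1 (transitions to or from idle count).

t=0: queue=[A,C,G] q_used=0 → run A
t=1: queue=[A,C,G,B,H] q_used=1 → run A
t=2: queue=[C,G,B,H,A] q_used=0 → run C
t=3: queue=[C,G,B,H,A] q_used=1 → run C
t=4: queue=[G,B,H,A,C,D] q_used=0 → run G
t=5: queue=[G,B,H,A,C,D] q_used=1 → run G
t=6: queue=[B,H,A,C,D,G] q_used=0 → run B
t=7: queue=[B,H,A,C,D,G,E] q_used=1 → run B
t=8: queue=[H,A,C,D,G,E,B] q_used=0 → run H
t=9: queue=[H,A,C,D,G,E,B,F] q_used=1 → run H
t=10: queue=[A,C,D,G,E,B,F,H] q_used=0 → run A
t=11: queue=[A,C,D,G,E,B,F,H] q_used=1 → run A
t=12: queue=[C,D,G,E,B,F,H,A] q_used=0 → run C
t=13: queue=[C,D,G,E,B,F,H,A] q_used=1 → run C
t=14: queue=[D,G,E,B,F,H,A,C] q_used=0 → run D
t=15: queue=[D,G,E,B,F,H,A,C] q_used=1 → run D
t=16: queue=[G,E,B,F,H,A,C,D] q_used=0 → run G
t=17: queue=[G,E,B,F,H,A,C,D] q_used=1 → run G
t=18: queue=[E,B,F,H,A,C,D,G] q_used=0 → run E
t=19: queue=[E,B,F,H,A,C,D,G] q_used=1 → run E
t=20: queue=[B,F,H,A,C,D,G] q_used=0 → run B
t=21: queue=[F,H,A,C,D,G] q_used=0 → run F
t=22: queue=[F,H,A,C,D,G] q_used=1 → run F
t=23: queue=[H,A,C,D,G,F] q_used=0 → run H
t=24: queue=[H,A,C,D,G,F] q_used=1 → run H
t=25: queue=[A,C,D,G,F,H] q_used=0 → run A
t=26: queue=[C,D,G,F,H] q_used=0 → run C
t=27: queue=[C,D,G,F,H] q_used=1 → run C
t=28: queue=[D,G,F,H,C] q_used=0 → run D
t=29: queue=[D,G,F,H,C] q_used=1 → run D
t=30: queue=[G,F,H,C] q_used=0 → run G
t=31: queue=[G,F,H,C] q_used=1 → run G
t=32: queue=[F,H,C,G] q_used=0 → run F
t=33: queue=[F,H,C,G] q_used=1 → run F
t=34: queue=[H,C,G,F] q_used=0 → run H
t=35: queue=[H,C,G,F] q_used=1 → run H
t=36: queue=[C,G,F] q_used=0 → run C
t=37: queue=[G,F] q_used=0 → run G
t=38: queue=[G,F] q_used=1 → run G
t=39: queue=[F] q_used=0 → run F
t=40: queue=[F] q_used=1 → run F
t=41: queue=[F] q_used=0 → run F
t=42: (idle)
t=43: (idle)
t=44: (idle)
t=45: (idle)
t=46: (idle)
t=47: (idle)
t=48: (idle)
t=49: (idle)

context switches = 22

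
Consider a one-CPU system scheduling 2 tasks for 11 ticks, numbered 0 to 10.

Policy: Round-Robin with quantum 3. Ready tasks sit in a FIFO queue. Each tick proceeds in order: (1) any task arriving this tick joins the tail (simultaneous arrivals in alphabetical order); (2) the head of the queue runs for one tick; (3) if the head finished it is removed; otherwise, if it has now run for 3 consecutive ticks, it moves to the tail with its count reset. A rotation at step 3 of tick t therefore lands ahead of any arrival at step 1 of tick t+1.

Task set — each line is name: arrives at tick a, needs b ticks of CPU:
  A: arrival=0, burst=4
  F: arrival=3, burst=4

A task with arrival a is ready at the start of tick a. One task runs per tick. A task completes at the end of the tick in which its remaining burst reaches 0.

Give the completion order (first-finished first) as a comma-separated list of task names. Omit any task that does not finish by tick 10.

t=0: queue=[A] q_used=0 → run A
t=1: queue=[A] q_used=1 → run A
t=2: queue=[A] q_used=2 → run A
t=3: queue=[A,F] q_used=0 → run A
t=4: queue=[F] q_used=0 → run F
t=5: queue=[F] q_used=1 → run F
t=6: queue=[F] q_used=2 → run F
t=7: queue=[F] q_used=0 → run F
t=8: (idle)
t=9: (idle)
t=10: (idle)

completion order = A, F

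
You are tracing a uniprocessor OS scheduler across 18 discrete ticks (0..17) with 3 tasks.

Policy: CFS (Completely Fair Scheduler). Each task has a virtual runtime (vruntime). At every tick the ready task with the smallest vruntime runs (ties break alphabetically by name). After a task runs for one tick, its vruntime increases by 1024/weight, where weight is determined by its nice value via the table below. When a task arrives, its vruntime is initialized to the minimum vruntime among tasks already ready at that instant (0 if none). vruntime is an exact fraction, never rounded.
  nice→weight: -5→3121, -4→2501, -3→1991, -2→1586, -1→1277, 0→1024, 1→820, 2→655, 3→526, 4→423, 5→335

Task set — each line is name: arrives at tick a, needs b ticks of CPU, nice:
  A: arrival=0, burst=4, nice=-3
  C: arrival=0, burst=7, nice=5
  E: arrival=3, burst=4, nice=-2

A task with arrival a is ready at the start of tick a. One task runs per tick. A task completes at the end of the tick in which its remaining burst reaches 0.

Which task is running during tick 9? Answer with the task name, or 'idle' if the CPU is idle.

t=0: vr[A=0 C=0] → run A
t=1: vr[A=1024/1991 C=0] → run C
t=2: vr[A=1024/1991 C=1024/335] → run A
t=3: vr[A=2048/1991 C=1024/335 E=2048/1991] → run A
t=4: vr[A=3072/1991 C=1024/335 E=2048/1991] → run E
t=5: vr[A=3072/1991 C=1024/335 E=2643456/1578863] → run A
t=6: vr[C=1024/335 E=2643456/1578863] → run E
t=7: vr[C=1024/335 E=3662848/1578863] → run E
t=8: vr[C=1024/335 E=4682240/1578863] → run E
t=9: vr[C=1024/335] → run C
t=10: vr[C=2048/335] → run C
t=11: vr[C=3072/335] → run C
t=12: vr[C=4096/335] → run C
t=13: vr[C=1024/67] → run C
t=14: vr[C=6144/335] → run C
t=15: (idle)
t=16: (idle)
t=17: (idle)

running at tick 9 = C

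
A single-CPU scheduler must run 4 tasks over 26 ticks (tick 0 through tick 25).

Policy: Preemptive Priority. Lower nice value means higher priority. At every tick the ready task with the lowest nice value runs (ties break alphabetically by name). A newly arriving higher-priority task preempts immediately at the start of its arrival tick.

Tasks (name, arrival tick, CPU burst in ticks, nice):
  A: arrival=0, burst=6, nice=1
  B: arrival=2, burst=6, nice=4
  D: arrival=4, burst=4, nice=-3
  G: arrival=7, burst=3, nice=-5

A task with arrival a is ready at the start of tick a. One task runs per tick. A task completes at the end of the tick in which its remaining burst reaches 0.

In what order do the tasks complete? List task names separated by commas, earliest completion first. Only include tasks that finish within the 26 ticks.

t=0: ready={A} → run A
t=1: ready={A} → run A
t=2: ready={A,B} → run A
t=3: ready={A,B} → run A
t=4: ready={A,B,D} → run D
t=5: ready={A,B,D} → run D
t=6: ready={A,B,D} → run D
t=7: ready={A,B,D,G} → run G
t=8: ready={A,B,D,G} → run G
t=9: ready={A,B,D,G} → run G
t=10: ready={A,B,D} → run D
t=11: ready={A,B} → run A
t=12: ready={A,B} → run A
t=13: ready={B} → run B
t=14: ready={B} → run B
t=15: ready={B} → run B
t=16: ready={B} → run B
t=17: ready={B} → run B
t=18: ready={B} → run B
t=19: (idle)
t=20: (idle)
t=21: (idle)
t=22: (idle)
t=23: (idle)
t=24: (idle)
t=25: (idle)

completion order = G, D, A, B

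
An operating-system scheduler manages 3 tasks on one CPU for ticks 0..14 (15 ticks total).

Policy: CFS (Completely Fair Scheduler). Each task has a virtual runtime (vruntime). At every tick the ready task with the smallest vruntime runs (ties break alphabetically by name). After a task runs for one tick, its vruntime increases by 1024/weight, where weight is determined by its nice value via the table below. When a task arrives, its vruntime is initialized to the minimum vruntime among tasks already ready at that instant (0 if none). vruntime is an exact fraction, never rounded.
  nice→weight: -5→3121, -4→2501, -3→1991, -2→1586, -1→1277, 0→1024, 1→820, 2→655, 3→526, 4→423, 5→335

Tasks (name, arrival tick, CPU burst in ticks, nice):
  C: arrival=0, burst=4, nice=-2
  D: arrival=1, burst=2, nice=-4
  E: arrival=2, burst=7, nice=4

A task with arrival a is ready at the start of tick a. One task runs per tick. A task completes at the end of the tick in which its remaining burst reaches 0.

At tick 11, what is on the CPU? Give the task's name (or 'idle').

t=0: vr[C=0] → run C
t=1: vr[C=512/793 D=512/793] → run C
t=2: vr[C=1024/793 D=512/793 E=512/793] → run D
t=3: vr[C=1024/793 D=34304/32513 E=512/793] → run E
t=4: vr[C=1024/793 D=34304/32513 E=1028608/335439] → run D
t=5: vr[C=1024/793 E=1028608/335439] → run C
t=6: vr[C=1536/793 E=1028608/335439] → run C
t=7: vr[E=1028608/335439] → run E
t=8: vr[E=1840640/335439] → run E
t=9: vr[E=884224/111813] → run E
t=10: vr[E=3464704/335439] → run E
t=11: vr[E=4276736/335439] → run E
t=12: vr[E=1696256/111813] → run E
t=13: (idle)
t=14: (idle)

running at tick 11 = E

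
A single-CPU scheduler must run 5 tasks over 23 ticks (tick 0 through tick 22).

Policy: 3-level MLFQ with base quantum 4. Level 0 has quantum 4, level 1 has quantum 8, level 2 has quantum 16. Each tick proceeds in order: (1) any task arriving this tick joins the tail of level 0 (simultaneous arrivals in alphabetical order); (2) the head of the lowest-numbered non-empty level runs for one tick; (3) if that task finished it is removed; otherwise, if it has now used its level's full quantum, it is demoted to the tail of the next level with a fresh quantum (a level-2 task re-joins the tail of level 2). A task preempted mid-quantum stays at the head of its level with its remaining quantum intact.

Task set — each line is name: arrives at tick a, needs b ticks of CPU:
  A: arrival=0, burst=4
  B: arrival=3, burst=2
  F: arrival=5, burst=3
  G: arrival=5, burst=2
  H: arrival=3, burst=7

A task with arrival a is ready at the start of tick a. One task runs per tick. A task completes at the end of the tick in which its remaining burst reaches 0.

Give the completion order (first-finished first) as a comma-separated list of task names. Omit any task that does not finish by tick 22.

t=0: L0/L1/L2 = A/-/- → run A
t=1: L0/L1/L2 = A/-/- → run A
t=2: L0/L1/L2 = A/-/- → run A
t=3: L0/L1/L2 = ABH/-/- → run A
t=4: L0/L1/L2 = BH/-/- → run B
t=5: L0/L1/L2 = BHFG/-/- → run B
t=6: L0/L1/L2 = HFG/-/- → run H
t=7: L0/L1/L2 = HFG/-/- → run H
t=8: L0/L1/L2 = HFG/-/- → run H
t=9: L0/L1/L2 = HFG/-/- → run H
t=10: L0/L1/L2 = FG/H/- → run F
t=11: L0/L1/L2 = FG/H/- → run F
t=12: L0/L1/L2 = FG/H/- → run F
t=13: L0/L1/L2 = G/H/- → run G
t=14: L0/L1/L2 = G/H/- → run G
t=15: L0/L1/L2 = -/H/- → run H
t=16: L0/L1/L2 = -/H/- → run H
t=17: L0/L1/L2 = -/H/- → run H
t=18: (idle)
t=19: (idle)
t=20: (idle)
t=21: (idle)
t=22: (idle)

completion order = A, B, F, G, H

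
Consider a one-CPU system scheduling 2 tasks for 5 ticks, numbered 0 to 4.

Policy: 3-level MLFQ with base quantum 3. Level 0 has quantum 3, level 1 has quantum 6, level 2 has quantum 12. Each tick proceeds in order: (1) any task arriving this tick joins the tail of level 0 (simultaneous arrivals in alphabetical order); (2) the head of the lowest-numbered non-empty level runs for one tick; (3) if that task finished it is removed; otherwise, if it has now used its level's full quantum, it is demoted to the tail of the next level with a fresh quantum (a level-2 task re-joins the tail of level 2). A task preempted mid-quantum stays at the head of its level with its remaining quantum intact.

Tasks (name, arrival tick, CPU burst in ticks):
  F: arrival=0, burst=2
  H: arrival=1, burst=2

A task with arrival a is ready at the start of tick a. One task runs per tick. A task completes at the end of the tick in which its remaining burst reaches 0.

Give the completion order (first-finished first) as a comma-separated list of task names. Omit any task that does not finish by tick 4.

t=0: L0/L1/L2 = F/-/- → run F
t=1: L0/L1/L2 = FH/-/- → run F
t=2: L0/L1/L2 = H/-/- → run H
t=3: L0/L1/L2 = H/-/- → run H
t=4: (idle)

completion order = F, H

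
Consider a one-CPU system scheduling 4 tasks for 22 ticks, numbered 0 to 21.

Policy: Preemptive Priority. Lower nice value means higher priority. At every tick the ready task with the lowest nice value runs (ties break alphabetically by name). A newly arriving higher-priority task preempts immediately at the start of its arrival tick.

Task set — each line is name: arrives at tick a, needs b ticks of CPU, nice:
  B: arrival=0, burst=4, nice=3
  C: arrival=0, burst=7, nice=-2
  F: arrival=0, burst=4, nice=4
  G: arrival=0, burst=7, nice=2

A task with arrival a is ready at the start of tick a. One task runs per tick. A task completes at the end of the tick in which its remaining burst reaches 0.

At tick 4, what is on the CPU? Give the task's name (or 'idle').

t=0: ready={B,C,F,G} → run C
t=1: ready={B,C,F,G} → run C
t=2: ready={B,C,F,G} → run C
t=3: ready={B,C,F,G} → run C
t=4: ready={B,C,F,G} → run C
t=5: ready={B,C,F,G} → run C
t=6: ready={B,C,F,G} → run C
t=7: ready={B,F,G} → run G
t=8: ready={B,F,G} → run G
t=9: ready={B,F,G} → run G
t=10: ready={B,F,G} → run G
t=11: ready={B,F,G} → run G
t=12: ready={B,F,G} → run G
t=13: ready={B,F,G} → run G
t=14: ready={B,F} → run B
t=15: ready={B,F} → run B
t=16: ready={B,F} → run B
t=17: ready={B,F} → run B
t=18: ready={F} → run F
t=19: ready={F} → run F
t=20: ready={F} → run F
t=21: ready={F} → run F

running at tick 4 = C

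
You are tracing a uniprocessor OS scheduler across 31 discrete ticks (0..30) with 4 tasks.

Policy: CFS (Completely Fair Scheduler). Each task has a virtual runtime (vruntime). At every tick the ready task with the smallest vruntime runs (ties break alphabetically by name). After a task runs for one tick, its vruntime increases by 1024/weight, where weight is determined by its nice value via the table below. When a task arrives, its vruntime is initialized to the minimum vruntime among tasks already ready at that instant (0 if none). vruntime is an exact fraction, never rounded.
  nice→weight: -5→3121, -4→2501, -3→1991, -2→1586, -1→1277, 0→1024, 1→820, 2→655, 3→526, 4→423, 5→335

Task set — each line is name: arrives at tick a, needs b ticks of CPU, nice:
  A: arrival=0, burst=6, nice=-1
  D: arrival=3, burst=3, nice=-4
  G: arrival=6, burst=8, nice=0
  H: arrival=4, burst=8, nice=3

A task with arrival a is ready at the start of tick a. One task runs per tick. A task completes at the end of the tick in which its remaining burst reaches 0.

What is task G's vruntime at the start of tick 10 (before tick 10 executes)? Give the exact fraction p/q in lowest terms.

vruntime(G, start of tick 10) = 12184497/3193777

t=0: vr[A=0] → run A
t=1: vr[A=1024/1277] → run A
t=2: vr[A=2048/1277] → run A
t=3: vr[A=3072/1277 D=3072/1277] → run A
t=4: vr[A=4096/1277 D=3072/1277 H=3072/1277] → run D
t=5: vr[A=4096/1277 D=8990720/3193777 H=3072/1277] → run H
t=6: vr[A=4096/1277 D=8990720/3193777 G=8990720/3193777 H=1461760/335851] → run D
t=7: vr[A=4096/1277 D=10298368/3193777 G=8990720/3193777 H=1461760/335851] → run G
t=8: vr[A=4096/1277 D=10298368/3193777 G=12184497/3193777 H=1461760/335851] → run A
t=9: vr[A=5120/1277 D=10298368/3193777 G=12184497/3193777 H=1461760/335851] → run D
t=10: vr[A=5120/1277 G=12184497/3193777 H=1461760/335851] → run G
t=11: vr[A=5120/1277 G=15378274/3193777 H=1461760/335851] → run A
t=12: vr[G=15378274/3193777 H=1461760/335851] → run H
t=13: vr[G=15378274/3193777 H=2115584/335851] → run G
t=14: vr[G=18572051/3193777 H=2115584/335851] → run G
t=15: vr[G=21765828/3193777 H=2115584/335851] → run H
t=16: vr[G=21765828/3193777 H=2769408/335851] → run G
t=17: vr[G=24959605/3193777 H=2769408/335851] → run G
t=18: vr[G=28153382/3193777 H=2769408/335851] → run H
t=19: vr[G=28153382/3193777 H=3423232/335851] → run G
t=20: vr[G=31347159/3193777 H=3423232/335851] → run G
t=21: vr[H=3423232/335851] → run H
t=22: vr[H=4077056/335851] → run H
t=23: vr[H=4730880/335851] → run H
t=24: vr[H=5384704/335851] → run H
t=25: (idle)
t=26: (idle)
t=27: (idle)
t=28: (idle)
t=29: (idle)
t=30: (idle)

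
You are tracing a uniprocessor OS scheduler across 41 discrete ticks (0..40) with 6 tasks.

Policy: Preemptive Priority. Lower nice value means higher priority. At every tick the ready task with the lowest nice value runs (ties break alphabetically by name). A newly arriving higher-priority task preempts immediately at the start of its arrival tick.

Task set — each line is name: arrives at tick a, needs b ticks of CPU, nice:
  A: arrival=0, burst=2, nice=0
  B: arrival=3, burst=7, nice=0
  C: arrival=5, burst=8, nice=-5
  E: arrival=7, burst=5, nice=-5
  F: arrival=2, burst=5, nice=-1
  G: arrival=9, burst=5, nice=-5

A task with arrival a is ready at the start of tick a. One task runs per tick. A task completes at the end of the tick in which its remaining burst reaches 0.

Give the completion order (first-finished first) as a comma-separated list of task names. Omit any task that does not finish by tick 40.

t=0: ready={A} → run A
t=1: ready={A} → run A
t=2: ready={F} → run F
t=3: ready={B,F} → run F
t=4: ready={B,F} → run F
t=5: ready={B,C,F} → run C
t=6: ready={B,C,F} → run C
t=7: ready={B,C,E,F} → run C
t=8: ready={B,C,E,F} → run C
t=9: ready={B,C,E,F,G} → run C
t=10: ready={B,C,E,F,G} → run C
t=11: ready={B,C,E,F,G} → run C
t=12: ready={B,C,E,F,G} → run C
t=13: ready={B,E,F,G} → run E
t=14: ready={B,E,F,G} → run E
t=15: ready={B,E,F,G} → run E
t=16: ready={B,E,F,G} → run E
t=17: ready={B,E,F,G} → run E
t=18: ready={B,F,G} → run G
t=19: ready={B,F,G} → run G
t=20: ready={B,F,G} → run G
t=21: ready={B,F,G} → run G
t=22: ready={B,F,G} → run G
t=23: ready={B,F} → run F
t=24: ready={B,F} → run F
t=25: ready={B} → run B
t=26: ready={B} → run B
t=27: ready={B} → run B
t=28: ready={B} → run B
t=29: ready={B} → run B
t=30: ready={B} → run B
t=31: ready={B} → run B
t=32: (idle)
t=33: (idle)
t=34: (idle)
t=35: (idle)
t=36: (idle)
t=37: (idle)
t=38: (idle)
t=39: (idle)
t=40: (idle)

completion order = A, C, E, G, F, B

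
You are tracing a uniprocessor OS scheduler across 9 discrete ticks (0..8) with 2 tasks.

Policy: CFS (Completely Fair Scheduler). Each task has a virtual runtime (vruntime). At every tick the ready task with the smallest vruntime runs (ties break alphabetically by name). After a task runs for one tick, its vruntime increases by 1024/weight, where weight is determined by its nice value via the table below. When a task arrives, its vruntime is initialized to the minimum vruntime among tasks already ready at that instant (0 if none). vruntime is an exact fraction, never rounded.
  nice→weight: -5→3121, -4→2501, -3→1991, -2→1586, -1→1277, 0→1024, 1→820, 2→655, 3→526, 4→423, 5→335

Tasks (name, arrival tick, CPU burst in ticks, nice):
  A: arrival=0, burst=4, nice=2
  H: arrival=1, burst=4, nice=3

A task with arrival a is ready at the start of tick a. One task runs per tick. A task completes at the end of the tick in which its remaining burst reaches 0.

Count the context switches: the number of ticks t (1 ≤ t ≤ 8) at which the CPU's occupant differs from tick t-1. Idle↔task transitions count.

context switches = 6

t=0: vr[A=0] → run A
t=1: vr[A=1024/655 H=1024/655] → run A
t=2: vr[A=2048/655 H=1024/655] → run H
t=3: vr[A=2048/655 H=604672/172265] → run A
t=4: vr[A=3072/655 H=604672/172265] → run H
t=5: vr[A=3072/655 H=940032/172265] → run A
t=6: vr[H=940032/172265] → run H
t=7: vr[H=1275392/172265] → run H
t=8: (idle)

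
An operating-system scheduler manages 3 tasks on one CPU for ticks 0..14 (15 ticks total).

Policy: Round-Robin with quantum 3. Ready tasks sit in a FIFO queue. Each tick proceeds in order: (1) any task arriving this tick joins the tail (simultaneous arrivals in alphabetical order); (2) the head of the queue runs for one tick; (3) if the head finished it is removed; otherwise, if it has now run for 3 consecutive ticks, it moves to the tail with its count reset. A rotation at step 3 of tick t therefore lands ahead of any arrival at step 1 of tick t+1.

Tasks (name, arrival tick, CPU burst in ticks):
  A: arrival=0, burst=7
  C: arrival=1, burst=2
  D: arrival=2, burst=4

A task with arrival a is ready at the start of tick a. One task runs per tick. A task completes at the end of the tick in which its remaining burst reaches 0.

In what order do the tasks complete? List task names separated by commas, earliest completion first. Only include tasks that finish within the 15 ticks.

t=0: queue=[A] q_used=0 → run A
t=1: queue=[A,C] q_used=1 → run A
t=2: queue=[A,C,D] q_used=2 → run A
t=3: queue=[C,D,A] q_used=0 → run C
t=4: queue=[C,D,A] q_used=1 → run C
t=5: queue=[D,A] q_used=0 → run D
t=6: queue=[D,A] q_used=1 → run D
t=7: queue=[D,A] q_used=2 → run D
t=8: queue=[A,D] q_used=0 → run A
t=9: queue=[A,D] q_used=1 → run A
t=10: queue=[A,D] q_used=2 → run A
t=11: queue=[D,A] q_used=0 → run D
t=12: queue=[A] q_used=0 → run A
t=13: (idle)
t=14: (idle)

completion order = C, D, A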